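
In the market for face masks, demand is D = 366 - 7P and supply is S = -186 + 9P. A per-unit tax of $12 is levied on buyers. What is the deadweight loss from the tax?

Deadweight loss = 283.5

Pre-tax equilibrium: P* = 34.5, Q* = 124.5.
Tax on buyers shifts demand to D = 366 − 7(P + 12) = 282 - 7P.
282 - 7P = -186 + 9P gives seller price Ps = 29.25; buyers pay Pb = 29.25 + 12 = 41.25.
New quantity: Q = 366 − 7(41.25) = 77.25.
DWL = ½ × 12 × (124.5 − 77.25) = 283.5.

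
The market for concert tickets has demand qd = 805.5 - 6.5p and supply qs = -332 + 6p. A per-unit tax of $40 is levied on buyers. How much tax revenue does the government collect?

Pre-tax equilibrium: p* = 91, q* = 214.
Tax on buyers shifts demand to qd = 805.5 − 6.5(p + 40) = 545.5 - 6.5p.
545.5 - 6.5p = -332 + 6p gives seller price ps = 70.2; buyers pay pb = 70.2 + 40 = 110.2.
New quantity: q = 805.5 − 6.5(110.2) = 89.2.
Revenue = 40 × 89.2 = 3568.

Tax revenue = 3568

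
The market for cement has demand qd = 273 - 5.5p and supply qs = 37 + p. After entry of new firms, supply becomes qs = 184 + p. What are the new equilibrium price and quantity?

Original equilibrium: p* = 472/13, q* = 953/13.
New equilibrium: 273 - 5.5p = 184 + p, so 89 = 6.5p and p' = 178/13; q' = 273 − 5.5(178/13) = 2570/13.

p' = 178/13, q' = 2570/13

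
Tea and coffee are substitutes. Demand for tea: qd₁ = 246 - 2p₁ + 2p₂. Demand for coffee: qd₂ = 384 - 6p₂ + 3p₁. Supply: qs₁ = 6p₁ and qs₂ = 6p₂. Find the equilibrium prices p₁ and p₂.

p₁ = 124/3, p₂ = 127/3

Market 1: 246 - 2p₁ + 2p₂ = 6p₁ → 8p₁ - 2p₂ = 246.
Market 2: 12p₂ - 3p₁ = 384.
Eliminating p₂: 12×(1) + 2×(2) gives 90p₁ = 3720, so p₁ = 124/3.
Back-substitute into (2): p₂ = (384 + 3×124/3) / 12 = 127/3.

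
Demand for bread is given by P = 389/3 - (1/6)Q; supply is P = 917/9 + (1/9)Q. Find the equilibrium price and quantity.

Set the two price expressions equal: 389/3 - (1/6)Q = 917/9 + (1/9)Q.
250/9 = (5/18)Q, so Q* = 100.
P* = 389/3 − (1/6)(100) = 113.

P* = 113, Q* = 100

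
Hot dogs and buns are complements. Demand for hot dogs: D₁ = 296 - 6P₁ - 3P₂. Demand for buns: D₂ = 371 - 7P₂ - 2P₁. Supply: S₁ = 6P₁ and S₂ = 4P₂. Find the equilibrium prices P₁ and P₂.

P₁ = 2143/126, P₂ = 1930/63

Market 1: 296 - 6P₁ - 3P₂ = 6P₁ → 12P₁ + 3P₂ = 296.
Market 2: 11P₂ + 2P₁ = 371.
Eliminating P₂: 11×(1) − 3×(2) gives 126P₁ = 2143, so P₁ = 2143/126.
Back-substitute into (2): P₂ = (371 − 2×2143/126) / 11 = 1930/63.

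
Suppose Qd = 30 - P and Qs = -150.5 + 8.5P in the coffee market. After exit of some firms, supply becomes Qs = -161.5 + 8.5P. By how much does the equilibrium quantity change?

Original equilibrium: P* = 19, Q* = 11.
New equilibrium: 30 - P = -161.5 + 8.5P, so 191.5 = 9.5P and P' = 383/19; Q' = 30 − 1(383/19) = 187/19.
Change in quantity: 187/19 − 11 = -22/19.

ΔQ = -22/19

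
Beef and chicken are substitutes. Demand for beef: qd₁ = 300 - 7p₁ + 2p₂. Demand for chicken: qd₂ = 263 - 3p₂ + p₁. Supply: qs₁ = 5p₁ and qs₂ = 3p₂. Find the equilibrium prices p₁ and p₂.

Market 1: 300 - 7p₁ + 2p₂ = 5p₁ → 12p₁ - 2p₂ = 300.
Market 2: 6p₂ - p₁ = 263.
Eliminating p₂: 6×(1) + 2×(2) gives 70p₁ = 2326, so p₁ = 1163/35.
Back-substitute into (2): p₂ = (263 + 1×1163/35) / 6 = 1728/35.

p₁ = 1163/35, p₂ = 1728/35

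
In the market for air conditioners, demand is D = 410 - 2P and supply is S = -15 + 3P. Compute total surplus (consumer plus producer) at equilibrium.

Total surplus = 24000

Equilibrium: 410 - 2P = -15 + 3P gives P* = 85, Q* = 240.
Demand choke price: P = 205; supply starts at P = 5.
CS = ½(205 − 85)(240) = 14400; PS = ½(85 − 5)(240) = 9600.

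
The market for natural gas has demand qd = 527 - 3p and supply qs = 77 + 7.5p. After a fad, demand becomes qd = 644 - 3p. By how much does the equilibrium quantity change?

Δq = 585/7

Original equilibrium: p* = 300/7, q* = 2789/7.
New equilibrium: 644 - 3p = 77 + 7.5p, so 567 = 10.5p and p' = 54; q' = 644 − 3(54) = 482.
Change in quantity: 482 − 2789/7 = 585/7.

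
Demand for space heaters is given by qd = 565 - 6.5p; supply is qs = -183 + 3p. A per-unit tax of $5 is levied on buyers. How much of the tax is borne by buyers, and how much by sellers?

Buyers bear 30/19, sellers bear 65/19

Pre-tax equilibrium: p* = 1496/19, q* = 1011/19.
Tax on buyers shifts demand to qd = 565 − 6.5(p + 5) = 532.5 - 6.5p.
532.5 - 6.5p = -183 + 3p gives seller price ps = 1431/19; buyers pay pb = 1431/19 + 5 = 1526/19.
New quantity: q = 565 − 6.5(1526/19) = 816/19.
Buyer burden = 1526/19 − 1496/19 = 30/19; seller burden = 1496/19 − 1431/19 = 65/19.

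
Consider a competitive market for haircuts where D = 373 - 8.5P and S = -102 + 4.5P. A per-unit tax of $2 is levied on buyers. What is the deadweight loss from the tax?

Deadweight loss = 153/26

Pre-tax equilibrium: P* = 475/13, Q* = 1623/26.
Tax on buyers shifts demand to D = 373 − 8.5(P + 2) = 356 - 8.5P.
356 - 8.5P = -102 + 4.5P gives seller price Ps = 458/13; buyers pay Pb = 458/13 + 2 = 484/13.
New quantity: Q = 373 − 8.5(484/13) = 735/13.
DWL = ½ × 2 × (1623/26 − 735/13) = 153/26.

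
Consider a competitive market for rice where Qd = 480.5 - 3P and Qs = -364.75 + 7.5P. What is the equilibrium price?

Set Qd = Qs: 480.5 - 3P = -364.75 + 7.5P.
845.25 = 10.5P, so P* = 80.5.
Q* = 480.5 − 3(80.5) = 239.

P* = 80.5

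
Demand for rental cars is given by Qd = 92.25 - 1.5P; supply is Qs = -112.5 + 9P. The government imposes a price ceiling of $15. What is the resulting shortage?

Equilibrium price would be P* = 19.5, so the ceiling at 15 binds.
At P = 15: Qd = 92.25 − 1.5(15) = 69.75, Qs = -112.5 + 9(15) = 22.5.
Shortage = 69.75 − 22.5 = 47.25.

Shortage = 47.25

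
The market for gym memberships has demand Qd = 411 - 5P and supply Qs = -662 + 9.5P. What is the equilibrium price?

Set Qd = Qs: 411 - 5P = -662 + 9.5P.
1073 = 14.5P, so P* = 74.
Q* = 411 − 5(74) = 41.

P* = 74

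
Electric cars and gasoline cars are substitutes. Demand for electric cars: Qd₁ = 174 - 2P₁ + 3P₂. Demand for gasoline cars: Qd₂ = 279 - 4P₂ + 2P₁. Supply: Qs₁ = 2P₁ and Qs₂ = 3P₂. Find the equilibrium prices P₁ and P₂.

Market 1: 174 - 2P₁ + 3P₂ = 2P₁ → 4P₁ - 3P₂ = 174.
Market 2: 7P₂ - 2P₁ = 279.
Eliminating P₂: 7×(1) + 3×(2) gives 22P₁ = 2055, so P₁ = 2055/22.
Back-substitute into (2): P₂ = (279 + 2×2055/22) / 7 = 732/11.

P₁ = 2055/22, P₂ = 732/11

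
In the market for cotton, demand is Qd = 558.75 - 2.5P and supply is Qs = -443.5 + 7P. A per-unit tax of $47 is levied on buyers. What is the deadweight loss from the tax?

Deadweight loss = 77315/38

Pre-tax equilibrium: P* = 105.5, Q* = 295.
Tax on buyers shifts demand to Qd = 558.75 − 2.5(P + 47) = 441.25 - 2.5P.
441.25 - 2.5P = -443.5 + 7P gives seller price Ps = 3539/38; buyers pay Pb = 3539/38 + 47 = 5325/38.
New quantity: Q = 558.75 − 2.5(5325/38) = 3960/19.
DWL = ½ × 47 × (295 − 3960/19) = 77315/38.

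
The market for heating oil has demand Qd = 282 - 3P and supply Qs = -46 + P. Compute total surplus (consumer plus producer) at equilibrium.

Equilibrium: 282 - 3P = -46 + P gives P* = 82, Q* = 36.
Demand choke price: P = 94; supply starts at P = 46.
CS = ½(94 − 82)(36) = 216; PS = ½(82 − 46)(36) = 648.

Total surplus = 864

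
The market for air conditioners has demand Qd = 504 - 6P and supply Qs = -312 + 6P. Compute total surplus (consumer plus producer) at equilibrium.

Total surplus = 1536

Equilibrium: 504 - 6P = -312 + 6P gives P* = 68, Q* = 96.
Demand choke price: P = 84; supply starts at P = 52.
CS = ½(84 − 68)(96) = 768; PS = ½(68 − 52)(96) = 768.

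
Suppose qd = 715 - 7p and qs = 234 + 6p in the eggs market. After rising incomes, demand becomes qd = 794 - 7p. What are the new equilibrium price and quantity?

Original equilibrium: p* = 37, q* = 456.
New equilibrium: 794 - 7p = 234 + 6p, so 560 = 13p and p' = 560/13; q' = 794 − 7(560/13) = 6402/13.

p' = 560/13, q' = 6402/13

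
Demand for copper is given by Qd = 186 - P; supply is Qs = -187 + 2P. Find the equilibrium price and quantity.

Set Qd = Qs: 186 - P = -187 + 2P.
373 = 3P, so P* = 373/3.
Q* = 186 − 1(373/3) = 185/3.

P* = 373/3, Q* = 185/3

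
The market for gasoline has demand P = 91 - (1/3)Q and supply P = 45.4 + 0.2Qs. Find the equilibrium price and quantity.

Set the two price expressions equal: 91 - (1/3)Q = 45.4 + 0.2Q.
45.6 = (8/15)Q, so Q* = 85.5.
P* = 91 − (1/3)(85.5) = 62.5.

P* = 62.5, Q* = 85.5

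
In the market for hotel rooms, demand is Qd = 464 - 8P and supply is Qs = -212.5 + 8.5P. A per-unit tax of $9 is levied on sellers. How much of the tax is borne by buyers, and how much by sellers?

Pre-tax equilibrium: P* = 41, Q* = 136.
Tax on sellers shifts supply to Qs = -212.5 + 8.5(P − 9) = -289 + 8.5P.
464 - 8P = -289 + 8.5P gives buyer price Pb = 502/11; sellers receive Ps = 502/11 − 9 = 403/11.
New quantity: Q = 464 − 8(502/11) = 1088/11.
Buyer burden = 502/11 − 41 = 51/11; seller burden = 41 − 403/11 = 48/11.

Buyers bear 51/11, sellers bear 48/11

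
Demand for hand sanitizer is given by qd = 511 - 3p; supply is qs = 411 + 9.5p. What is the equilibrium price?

p* = 8

Set qd = qs: 511 - 3p = 411 + 9.5p.
100 = 12.5p, so p* = 8.
q* = 511 − 3(8) = 487.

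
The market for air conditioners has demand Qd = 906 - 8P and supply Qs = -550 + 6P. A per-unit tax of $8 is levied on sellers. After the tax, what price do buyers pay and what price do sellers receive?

Buyers pay 752/7, sellers receive 696/7

Pre-tax equilibrium: P* = 104, Q* = 74.
Tax on sellers shifts supply to Qs = -550 + 6(P − 8) = -598 + 6P.
906 - 8P = -598 + 6P gives buyer price Pb = 752/7; sellers receive Ps = 752/7 − 8 = 696/7.
New quantity: Q = 906 − 8(752/7) = 326/7.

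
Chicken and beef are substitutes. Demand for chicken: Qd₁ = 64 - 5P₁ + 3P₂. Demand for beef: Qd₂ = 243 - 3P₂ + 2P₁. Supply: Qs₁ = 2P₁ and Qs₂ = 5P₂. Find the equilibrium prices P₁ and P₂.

Market 1: 64 - 5P₁ + 3P₂ = 2P₁ → 7P₁ - 3P₂ = 64.
Market 2: 8P₂ - 2P₁ = 243.
Eliminating P₂: 8×(1) + 3×(2) gives 50P₁ = 1241, so P₁ = 24.82.
Back-substitute into (2): P₂ = (243 + 2×24.82) / 8 = 36.58.

P₁ = 24.82, P₂ = 36.58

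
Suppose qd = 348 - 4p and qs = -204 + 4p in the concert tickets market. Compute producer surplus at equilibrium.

Equilibrium: 348 - 4p = -204 + 4p gives p* = 69, q* = 72.
Supply starts at p = 51 (where qs = 0).
PS = ½(69 − 51)(72) = 648.

Producer surplus = 648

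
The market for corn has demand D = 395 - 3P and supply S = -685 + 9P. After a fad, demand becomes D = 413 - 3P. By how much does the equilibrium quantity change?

ΔQ = 13.5

Original equilibrium: P* = 90, Q* = 125.
New equilibrium: 413 - 3P = -685 + 9P, so 1098 = 12P and P' = 91.5; Q' = 413 − 3(91.5) = 138.5.
Change in quantity: 138.5 − 125 = 13.5.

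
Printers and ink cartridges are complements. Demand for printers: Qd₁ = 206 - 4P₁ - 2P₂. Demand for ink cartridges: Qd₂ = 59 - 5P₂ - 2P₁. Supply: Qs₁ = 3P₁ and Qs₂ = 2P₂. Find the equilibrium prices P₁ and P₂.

P₁ = 1324/45, P₂ = 1/45

Market 1: 206 - 4P₁ - 2P₂ = 3P₁ → 7P₁ + 2P₂ = 206.
Market 2: 7P₂ + 2P₁ = 59.
Eliminating P₂: 7×(1) − 2×(2) gives 45P₁ = 1324, so P₁ = 1324/45.
Back-substitute into (2): P₂ = (59 − 2×1324/45) / 7 = 1/45.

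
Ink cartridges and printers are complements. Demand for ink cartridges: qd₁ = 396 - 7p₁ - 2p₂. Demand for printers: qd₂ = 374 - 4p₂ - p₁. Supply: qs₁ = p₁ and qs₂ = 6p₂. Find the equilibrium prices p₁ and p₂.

p₁ = 1606/39, p₂ = 1298/39

Market 1: 396 - 7p₁ - 2p₂ = p₁ → 8p₁ + 2p₂ = 396.
Market 2: 10p₂ + p₁ = 374.
Eliminating p₂: 10×(1) − 2×(2) gives 78p₁ = 3212, so p₁ = 1606/39.
Back-substitute into (2): p₂ = (374 − 1×1606/39) / 10 = 1298/39.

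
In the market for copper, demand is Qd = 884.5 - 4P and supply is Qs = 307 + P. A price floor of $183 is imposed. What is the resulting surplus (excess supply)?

Surplus = 337.5

Equilibrium price would be P* = 115.5, so the floor at 183 binds.
At P = 183: Qd = 152.5, Qs = 490.
Surplus = 490 − 152.5 = 337.5.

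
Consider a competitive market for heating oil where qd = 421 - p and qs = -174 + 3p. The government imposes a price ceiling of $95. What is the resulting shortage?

Shortage = 215

Equilibrium price would be p* = 148.75, so the ceiling at 95 binds.
At p = 95: qd = 421 − 1(95) = 326, qs = -174 + 3(95) = 111.
Shortage = 326 − 111 = 215.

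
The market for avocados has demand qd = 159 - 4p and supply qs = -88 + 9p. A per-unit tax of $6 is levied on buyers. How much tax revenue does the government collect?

Tax revenue = 5178/13

Pre-tax equilibrium: p* = 19, q* = 83.
Tax on buyers shifts demand to qd = 159 − 4(p + 6) = 135 - 4p.
135 - 4p = -88 + 9p gives seller price ps = 223/13; buyers pay pb = 223/13 + 6 = 301/13.
New quantity: q = 159 − 4(301/13) = 863/13.
Revenue = 6 × 863/13 = 5178/13.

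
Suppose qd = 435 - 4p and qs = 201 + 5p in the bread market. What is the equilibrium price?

p* = 26

Set qd = qs: 435 - 4p = 201 + 5p.
234 = 9p, so p* = 26.
q* = 435 − 4(26) = 331.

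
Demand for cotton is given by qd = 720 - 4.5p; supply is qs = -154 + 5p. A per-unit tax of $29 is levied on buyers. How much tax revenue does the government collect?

Tax revenue = 130761/19

Pre-tax equilibrium: p* = 92, q* = 306.
Tax on buyers shifts demand to qd = 720 − 4.5(p + 29) = 589.5 - 4.5p.
589.5 - 4.5p = -154 + 5p gives seller price ps = 1487/19; buyers pay pb = 1487/19 + 29 = 2038/19.
New quantity: q = 720 − 4.5(2038/19) = 4509/19.
Revenue = 29 × 4509/19 = 130761/19.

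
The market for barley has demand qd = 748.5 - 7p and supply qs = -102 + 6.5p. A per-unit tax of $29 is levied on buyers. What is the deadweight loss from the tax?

Pre-tax equilibrium: p* = 63, q* = 307.5.
Tax on buyers shifts demand to qd = 748.5 − 7(p + 29) = 545.5 - 7p.
545.5 - 7p = -102 + 6.5p gives seller price ps = 1295/27; buyers pay pb = 1295/27 + 29 = 2078/27.
New quantity: q = 748.5 − 7(2078/27) = 11327/54.
DWL = ½ × 29 × (307.5 − 11327/54) = 76531/54.

Deadweight loss = 76531/54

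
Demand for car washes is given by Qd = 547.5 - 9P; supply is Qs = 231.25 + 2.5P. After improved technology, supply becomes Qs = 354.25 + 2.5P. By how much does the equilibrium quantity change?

ΔQ = 2214/23

Original equilibrium: P* = 27.5, Q* = 300.
New equilibrium: 547.5 - 9P = 354.25 + 2.5P, so 193.25 = 11.5P and P' = 773/46; Q' = 547.5 − 9(773/46) = 9114/23.
Change in quantity: 9114/23 − 300 = 2214/23.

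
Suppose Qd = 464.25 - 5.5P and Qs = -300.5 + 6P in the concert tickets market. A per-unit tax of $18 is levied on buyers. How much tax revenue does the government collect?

Pre-tax equilibrium: P* = 66.5, Q* = 98.5.
Tax on buyers shifts demand to Qd = 464.25 − 5.5(P + 18) = 365.25 - 5.5P.
365.25 - 5.5P = -300.5 + 6P gives seller price Ps = 2663/46; buyers pay Pb = 2663/46 + 18 = 3491/46.
New quantity: Q = 464.25 − 5.5(3491/46) = 2155/46.
Revenue = 18 × 2155/46 = 19395/23.

Tax revenue = 19395/23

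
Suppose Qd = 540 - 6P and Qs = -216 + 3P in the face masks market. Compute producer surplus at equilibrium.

Producer surplus = 216

Equilibrium: 540 - 6P = -216 + 3P gives P* = 84, Q* = 36.
Supply starts at P = 72 (where Qs = 0).
PS = ½(84 − 72)(36) = 216.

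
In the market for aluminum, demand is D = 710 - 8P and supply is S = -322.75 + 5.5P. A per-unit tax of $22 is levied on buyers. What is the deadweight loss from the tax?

Deadweight loss = 21296/27

Pre-tax equilibrium: P* = 76.5, Q* = 98.
Tax on buyers shifts demand to D = 710 − 8(P + 22) = 534 - 8P.
534 - 8P = -322.75 + 5.5P gives seller price Ps = 3427/54; buyers pay Pb = 3427/54 + 22 = 4615/54.
New quantity: Q = 710 − 8(4615/54) = 710/27.
DWL = ½ × 22 × (98 − 710/27) = 21296/27.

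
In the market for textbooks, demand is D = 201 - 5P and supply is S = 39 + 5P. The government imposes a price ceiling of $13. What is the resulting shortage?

Shortage = 32

Equilibrium price would be P* = 16.2, so the ceiling at 13 binds.
At P = 13: D = 201 − 5(13) = 136, S = 39 + 5(13) = 104.
Shortage = 136 − 104 = 32.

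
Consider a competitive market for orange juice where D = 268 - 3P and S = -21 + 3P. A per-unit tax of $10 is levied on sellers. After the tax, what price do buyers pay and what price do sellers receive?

Pre-tax equilibrium: P* = 289/6, Q* = 123.5.
Tax on sellers shifts supply to S = -21 + 3(P − 10) = -51 + 3P.
268 - 3P = -51 + 3P gives buyer price Pb = 319/6; sellers receive Ps = 319/6 − 10 = 259/6.
New quantity: Q = 268 − 3(319/6) = 108.5.

Buyers pay 319/6, sellers receive 259/6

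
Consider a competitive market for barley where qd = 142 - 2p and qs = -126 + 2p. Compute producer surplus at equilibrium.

Producer surplus = 16

Equilibrium: 142 - 2p = -126 + 2p gives p* = 67, q* = 8.
Supply starts at p = 63 (where qs = 0).
PS = ½(67 − 63)(8) = 16.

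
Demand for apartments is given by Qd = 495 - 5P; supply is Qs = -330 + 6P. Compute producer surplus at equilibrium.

Producer surplus = 1200

Equilibrium: 495 - 5P = -330 + 6P gives P* = 75, Q* = 120.
Supply starts at P = 55 (where Qs = 0).
PS = ½(75 − 55)(120) = 1200.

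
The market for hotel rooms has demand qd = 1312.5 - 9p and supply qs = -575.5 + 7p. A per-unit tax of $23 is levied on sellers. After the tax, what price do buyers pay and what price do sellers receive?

Buyers pay $128.0625, sellers receive $105.0625

Pre-tax equilibrium: p* = 118, q* = 250.5.
Tax on sellers shifts supply to qs = -575.5 + 7(p − 23) = -736.5 + 7p.
1312.5 - 9p = -736.5 + 7p gives buyer price pb = 128.0625; sellers receive ps = 128.0625 − 23 = 105.0625.
New quantity: q = 1312.5 − 9(128.0625) = 159.9375.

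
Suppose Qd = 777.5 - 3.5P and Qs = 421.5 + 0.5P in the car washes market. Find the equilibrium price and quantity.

P* = 89, Q* = 466

Set Qd = Qs: 777.5 - 3.5P = 421.5 + 0.5P.
356 = 4P, so P* = 89.
Q* = 777.5 − 3.5(89) = 466.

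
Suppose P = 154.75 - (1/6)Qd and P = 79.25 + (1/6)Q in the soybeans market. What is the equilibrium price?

P* = 117

Set the two price expressions equal: 154.75 - (1/6)Q = 79.25 + (1/6)Q.
75.5 = (1/3)Q, so Q* = 226.5.
P* = 154.75 − (1/6)(226.5) = 117.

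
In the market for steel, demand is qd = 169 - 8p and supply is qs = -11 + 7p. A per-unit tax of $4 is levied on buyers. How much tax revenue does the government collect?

Pre-tax equilibrium: p* = 12, q* = 73.
Tax on buyers shifts demand to qd = 169 − 8(p + 4) = 137 - 8p.
137 - 8p = -11 + 7p gives seller price ps = 148/15; buyers pay pb = 148/15 + 4 = 208/15.
New quantity: q = 169 − 8(208/15) = 871/15.
Revenue = 4 × 871/15 = 3484/15.

Tax revenue = 3484/15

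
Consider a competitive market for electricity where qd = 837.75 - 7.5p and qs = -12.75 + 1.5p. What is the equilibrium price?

Set qd = qs: 837.75 - 7.5p = -12.75 + 1.5p.
850.5 = 9p, so p* = 94.5.
q* = 837.75 − 7.5(94.5) = 129.

p* = 94.5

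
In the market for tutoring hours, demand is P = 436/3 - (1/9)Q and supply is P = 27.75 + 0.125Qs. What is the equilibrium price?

P* = 90

Set the two price expressions equal: 436/3 - (1/9)Q = 27.75 + 0.125Q.
1411/12 = (17/72)Q, so Q* = 498.
P* = 436/3 − (1/9)(498) = 90.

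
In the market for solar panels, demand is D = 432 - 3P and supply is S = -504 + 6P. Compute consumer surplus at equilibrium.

Consumer surplus = 2400

Equilibrium: 432 - 3P = -504 + 6P gives P* = 104, Q* = 120.
Demand choke price (D = 0): P = 144.
CS = ½(144 − 104)(120) = 2400.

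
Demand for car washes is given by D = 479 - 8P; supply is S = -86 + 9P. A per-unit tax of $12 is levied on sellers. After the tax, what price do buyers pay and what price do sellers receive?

Pre-tax equilibrium: P* = 565/17, Q* = 3623/17.
Tax on sellers shifts supply to S = -86 + 9(P − 12) = -194 + 9P.
479 - 8P = -194 + 9P gives buyer price Pb = 673/17; sellers receive Ps = 673/17 − 12 = 469/17.
New quantity: Q = 479 − 8(673/17) = 2759/17.

Buyers pay 673/17, sellers receive 469/17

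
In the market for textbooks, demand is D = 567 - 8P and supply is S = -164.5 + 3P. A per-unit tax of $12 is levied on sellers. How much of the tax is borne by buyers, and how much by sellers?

Buyers bear 36/11, sellers bear 96/11

Pre-tax equilibrium: P* = 66.5, Q* = 35.
Tax on sellers shifts supply to S = -164.5 + 3(P − 12) = -200.5 + 3P.
567 - 8P = -200.5 + 3P gives buyer price Pb = 1535/22; sellers receive Ps = 1535/22 − 12 = 1271/22.
New quantity: Q = 567 − 8(1535/22) = 97/11.
Buyer burden = 1535/22 − 66.5 = 36/11; seller burden = 66.5 − 1271/22 = 96/11.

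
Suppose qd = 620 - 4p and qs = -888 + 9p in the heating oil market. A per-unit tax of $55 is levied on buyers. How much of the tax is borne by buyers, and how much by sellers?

Pre-tax equilibrium: p* = 116, q* = 156.
Tax on buyers shifts demand to qd = 620 − 4(p + 55) = 400 - 4p.
400 - 4p = -888 + 9p gives seller price ps = 1288/13; buyers pay pb = 1288/13 + 55 = 2003/13.
New quantity: q = 620 − 4(2003/13) = 48/13.
Buyer burden = 2003/13 − 116 = 495/13; seller burden = 116 − 1288/13 = 220/13.

Buyers bear 495/13, sellers bear 220/13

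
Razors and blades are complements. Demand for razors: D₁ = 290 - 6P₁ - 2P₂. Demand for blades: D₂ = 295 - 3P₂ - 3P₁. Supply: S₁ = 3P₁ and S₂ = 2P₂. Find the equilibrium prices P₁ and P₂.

P₁ = 860/39, P₂ = 595/13

Market 1: 290 - 6P₁ - 2P₂ = 3P₁ → 9P₁ + 2P₂ = 290.
Market 2: 5P₂ + 3P₁ = 295.
Eliminating P₂: 5×(1) − 2×(2) gives 39P₁ = 860, so P₁ = 860/39.
Back-substitute into (2): P₂ = (295 − 3×860/39) / 5 = 595/13.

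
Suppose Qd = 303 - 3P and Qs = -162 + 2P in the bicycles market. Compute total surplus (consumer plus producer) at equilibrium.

Total surplus = 240

Equilibrium: 303 - 3P = -162 + 2P gives P* = 93, Q* = 24.
Demand choke price: P = 101; supply starts at P = 81.
CS = ½(101 − 93)(24) = 96; PS = ½(93 − 81)(24) = 144.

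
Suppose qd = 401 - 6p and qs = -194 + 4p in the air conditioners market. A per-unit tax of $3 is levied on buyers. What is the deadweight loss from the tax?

Deadweight loss = 10.8

Pre-tax equilibrium: p* = 59.5, q* = 44.
Tax on buyers shifts demand to qd = 401 − 6(p + 3) = 383 - 6p.
383 - 6p = -194 + 4p gives seller price ps = 57.7; buyers pay pb = 57.7 + 3 = 60.7.
New quantity: q = 401 − 6(60.7) = 36.8.
DWL = ½ × 3 × (44 − 36.8) = 10.8.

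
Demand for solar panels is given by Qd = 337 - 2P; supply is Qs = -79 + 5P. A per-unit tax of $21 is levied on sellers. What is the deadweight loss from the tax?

Pre-tax equilibrium: P* = 416/7, Q* = 1527/7.
Tax on sellers shifts supply to Qs = -79 + 5(P − 21) = -184 + 5P.
337 - 2P = -184 + 5P gives buyer price Pb = 521/7; sellers receive Ps = 521/7 − 21 = 374/7.
New quantity: Q = 337 − 2(521/7) = 1317/7.
DWL = ½ × 21 × (1527/7 − 1317/7) = 315.

Deadweight loss = 315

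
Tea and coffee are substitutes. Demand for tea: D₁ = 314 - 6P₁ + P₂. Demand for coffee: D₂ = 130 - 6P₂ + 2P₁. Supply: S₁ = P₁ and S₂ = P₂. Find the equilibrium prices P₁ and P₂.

P₁ = 2328/47, P₂ = 1538/47

Market 1: 314 - 6P₁ + P₂ = P₁ → 7P₁ - P₂ = 314.
Market 2: 7P₂ - 2P₁ = 130.
Eliminating P₂: 7×(1) + 1×(2) gives 47P₁ = 2328, so P₁ = 2328/47.
Back-substitute into (2): P₂ = (130 + 2×2328/47) / 7 = 1538/47.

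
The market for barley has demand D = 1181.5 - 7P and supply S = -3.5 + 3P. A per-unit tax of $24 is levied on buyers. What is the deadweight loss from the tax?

Deadweight loss = 604.8

Pre-tax equilibrium: P* = 118.5, Q* = 352.
Tax on buyers shifts demand to D = 1181.5 − 7(P + 24) = 1013.5 - 7P.
1013.5 - 7P = -3.5 + 3P gives seller price Ps = 101.7; buyers pay Pb = 101.7 + 24 = 125.7.
New quantity: Q = 1181.5 − 7(125.7) = 301.6.
DWL = ½ × 24 × (352 − 301.6) = 604.8.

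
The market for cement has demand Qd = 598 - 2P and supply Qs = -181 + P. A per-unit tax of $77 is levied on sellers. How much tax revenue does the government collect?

Tax revenue = 6314/3

Pre-tax equilibrium: P* = 779/3, Q* = 236/3.
Tax on sellers shifts supply to Qs = -181 + 1(P − 77) = -258 + P.
598 - 2P = -258 + P gives buyer price Pb = 856/3; sellers receive Ps = 856/3 − 77 = 625/3.
New quantity: Q = 598 − 2(856/3) = 82/3.
Revenue = 77 × 82/3 = 6314/3.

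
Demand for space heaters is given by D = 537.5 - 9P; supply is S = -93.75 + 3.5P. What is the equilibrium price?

Set D = S: 537.5 - 9P = -93.75 + 3.5P.
631.25 = 12.5P, so P* = 50.5.
Q* = 537.5 − 9(50.5) = 83.

P* = 50.5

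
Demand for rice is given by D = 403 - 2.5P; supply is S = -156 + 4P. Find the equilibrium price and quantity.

Set D = S: 403 - 2.5P = -156 + 4P.
559 = 6.5P, so P* = 86.
Q* = 403 − 2.5(86) = 188.

P* = 86, Q* = 188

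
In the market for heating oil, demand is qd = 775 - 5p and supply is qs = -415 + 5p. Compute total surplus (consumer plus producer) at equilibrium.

Total surplus = 6480

Equilibrium: 775 - 5p = -415 + 5p gives p* = 119, q* = 180.
Demand choke price: p = 155; supply starts at p = 83.
CS = ½(155 − 119)(180) = 3240; PS = ½(119 − 83)(180) = 3240.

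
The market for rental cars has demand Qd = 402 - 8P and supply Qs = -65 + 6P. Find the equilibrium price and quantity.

P* = 467/14, Q* = 946/7

Set Qd = Qs: 402 - 8P = -65 + 6P.
467 = 14P, so P* = 467/14.
Q* = 402 − 8(467/14) = 946/7.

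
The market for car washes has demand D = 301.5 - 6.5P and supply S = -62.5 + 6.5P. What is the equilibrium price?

P* = 28

Set D = S: 301.5 - 6.5P = -62.5 + 6.5P.
364 = 13P, so P* = 28.
Q* = 301.5 − 6.5(28) = 119.5.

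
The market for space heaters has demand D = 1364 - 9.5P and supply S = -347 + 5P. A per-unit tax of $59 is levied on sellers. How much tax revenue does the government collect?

Tax revenue = 85078/29

Pre-tax equilibrium: P* = 118, Q* = 243.
Tax on sellers shifts supply to S = -347 + 5(P − 59) = -642 + 5P.
1364 - 9.5P = -642 + 5P gives buyer price Pb = 4012/29; sellers receive Ps = 4012/29 − 59 = 2301/29.
New quantity: Q = 1364 − 9.5(4012/29) = 1442/29.
Revenue = 59 × 1442/29 = 85078/29.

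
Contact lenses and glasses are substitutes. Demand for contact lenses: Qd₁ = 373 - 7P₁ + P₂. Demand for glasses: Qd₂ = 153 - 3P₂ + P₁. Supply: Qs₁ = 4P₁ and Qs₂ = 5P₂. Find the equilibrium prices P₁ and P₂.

P₁ = 3137/87, P₂ = 2056/87

Market 1: 373 - 7P₁ + P₂ = 4P₁ → 11P₁ - P₂ = 373.
Market 2: 8P₂ - P₁ = 153.
Eliminating P₂: 8×(1) + 1×(2) gives 87P₁ = 3137, so P₁ = 3137/87.
Back-substitute into (2): P₂ = (153 + 1×3137/87) / 8 = 2056/87.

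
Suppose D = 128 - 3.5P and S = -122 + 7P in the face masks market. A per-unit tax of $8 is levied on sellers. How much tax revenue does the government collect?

Tax revenue = 208

Pre-tax equilibrium: P* = 500/21, Q* = 134/3.
Tax on sellers shifts supply to S = -122 + 7(P − 8) = -178 + 7P.
128 - 3.5P = -178 + 7P gives buyer price Pb = 204/7; sellers receive Ps = 204/7 − 8 = 148/7.
New quantity: Q = 128 − 3.5(204/7) = 26.
Revenue = 8 × 26 = 208.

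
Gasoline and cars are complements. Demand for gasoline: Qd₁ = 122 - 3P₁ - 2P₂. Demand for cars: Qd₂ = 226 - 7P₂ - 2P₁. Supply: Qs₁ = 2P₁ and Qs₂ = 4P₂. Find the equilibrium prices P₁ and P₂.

Market 1: 122 - 3P₁ - 2P₂ = 2P₁ → 5P₁ + 2P₂ = 122.
Market 2: 11P₂ + 2P₁ = 226.
Eliminating P₂: 11×(1) − 2×(2) gives 51P₁ = 890, so P₁ = 890/51.
Back-substitute into (2): P₂ = (226 − 2×890/51) / 11 = 886/51.

P₁ = 890/51, P₂ = 886/51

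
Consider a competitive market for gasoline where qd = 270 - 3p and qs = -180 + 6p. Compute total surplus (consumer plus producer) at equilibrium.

Equilibrium: 270 - 3p = -180 + 6p gives p* = 50, q* = 120.
Demand choke price: p = 90; supply starts at p = 30.
CS = ½(90 − 50)(120) = 2400; PS = ½(50 − 30)(120) = 1200.

Total surplus = 3600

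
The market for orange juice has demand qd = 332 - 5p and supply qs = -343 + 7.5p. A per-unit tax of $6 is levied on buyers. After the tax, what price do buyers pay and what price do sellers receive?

Pre-tax equilibrium: p* = 54, q* = 62.
Tax on buyers shifts demand to qd = 332 − 5(p + 6) = 302 - 5p.
302 - 5p = -343 + 7.5p gives seller price ps = 51.6; buyers pay pb = 51.6 + 6 = 57.6.
New quantity: q = 332 − 5(57.6) = 44.

Buyers pay $57.6, sellers receive $51.6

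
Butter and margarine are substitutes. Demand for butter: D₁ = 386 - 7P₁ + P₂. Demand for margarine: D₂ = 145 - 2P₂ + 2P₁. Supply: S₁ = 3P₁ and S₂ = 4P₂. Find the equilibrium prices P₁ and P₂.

Market 1: 386 - 7P₁ + P₂ = 3P₁ → 10P₁ - P₂ = 386.
Market 2: 6P₂ - 2P₁ = 145.
Eliminating P₂: 6×(1) + 1×(2) gives 58P₁ = 2461, so P₁ = 2461/58.
Back-substitute into (2): P₂ = (145 + 2×2461/58) / 6 = 1111/29.

P₁ = 2461/58, P₂ = 1111/29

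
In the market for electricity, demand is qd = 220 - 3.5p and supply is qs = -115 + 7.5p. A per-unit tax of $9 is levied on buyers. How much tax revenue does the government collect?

Tax revenue = 36405/44

Pre-tax equilibrium: p* = 335/11, q* = 2495/22.
Tax on buyers shifts demand to qd = 220 − 3.5(p + 9) = 188.5 - 3.5p.
188.5 - 3.5p = -115 + 7.5p gives seller price ps = 607/22; buyers pay pb = 607/22 + 9 = 805/22.
New quantity: q = 220 − 3.5(805/22) = 4045/44.
Revenue = 9 × 4045/44 = 36405/44.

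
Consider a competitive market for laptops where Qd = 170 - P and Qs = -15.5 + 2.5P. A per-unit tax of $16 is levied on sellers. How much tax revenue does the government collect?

Pre-tax equilibrium: P* = 53, Q* = 117.
Tax on sellers shifts supply to Qs = -15.5 + 2.5(P − 16) = -55.5 + 2.5P.
170 - P = -55.5 + 2.5P gives buyer price Pb = 451/7; sellers receive Ps = 451/7 − 16 = 339/7.
New quantity: Q = 170 − 1(451/7) = 739/7.
Revenue = 16 × 739/7 = 11824/7.

Tax revenue = 11824/7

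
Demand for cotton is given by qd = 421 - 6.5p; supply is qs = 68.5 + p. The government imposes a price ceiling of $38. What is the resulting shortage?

Equilibrium price would be p* = 47, so the ceiling at 38 binds.
At p = 38: qd = 421 − 6.5(38) = 174, qs = 68.5 + 1(38) = 106.5.
Shortage = 174 − 106.5 = 67.5.

Shortage = 67.5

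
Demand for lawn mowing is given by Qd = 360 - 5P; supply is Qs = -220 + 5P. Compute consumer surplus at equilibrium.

Equilibrium: 360 - 5P = -220 + 5P gives P* = 58, Q* = 70.
Demand choke price (Qd = 0): P = 72.
CS = ½(72 − 58)(70) = 490.

Consumer surplus = 490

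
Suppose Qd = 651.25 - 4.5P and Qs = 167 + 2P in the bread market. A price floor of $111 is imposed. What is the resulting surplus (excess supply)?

Surplus = 237.25

Equilibrium price would be P* = 74.5, so the floor at 111 binds.
At P = 111: Qd = 151.75, Qs = 389.
Surplus = 389 − 151.75 = 237.25.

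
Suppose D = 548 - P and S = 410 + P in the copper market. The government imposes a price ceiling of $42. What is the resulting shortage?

Shortage = 54

Equilibrium price would be P* = 69, so the ceiling at 42 binds.
At P = 42: D = 548 − 1(42) = 506, S = 410 + 1(42) = 452.
Shortage = 506 − 452 = 54.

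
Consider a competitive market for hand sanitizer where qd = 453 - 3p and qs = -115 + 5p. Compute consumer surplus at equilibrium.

Consumer surplus = 9600

Equilibrium: 453 - 3p = -115 + 5p gives p* = 71, q* = 240.
Demand choke price (qd = 0): p = 151.
CS = ½(151 − 71)(240) = 9600.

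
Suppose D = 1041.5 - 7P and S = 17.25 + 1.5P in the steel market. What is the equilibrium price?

P* = 120.5

Set D = S: 1041.5 - 7P = 17.25 + 1.5P.
1024.25 = 8.5P, so P* = 120.5.
Q* = 1041.5 − 7(120.5) = 198.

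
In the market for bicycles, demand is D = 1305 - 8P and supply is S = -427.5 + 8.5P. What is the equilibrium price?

P* = 105

Set D = S: 1305 - 8P = -427.5 + 8.5P.
1732.5 = 16.5P, so P* = 105.
Q* = 1305 − 8(105) = 465.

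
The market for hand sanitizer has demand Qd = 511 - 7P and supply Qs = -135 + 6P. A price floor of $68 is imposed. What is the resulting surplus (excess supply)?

Equilibrium price would be P* = 646/13, so the floor at 68 binds.
At P = 68: Qd = 35, Qs = 273.
Surplus = 273 − 35 = 238.

Surplus = 238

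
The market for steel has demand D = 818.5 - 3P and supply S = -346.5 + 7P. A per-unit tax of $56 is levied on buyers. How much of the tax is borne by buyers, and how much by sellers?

Buyers bear $39.2, sellers bear $16.8

Pre-tax equilibrium: P* = 116.5, Q* = 469.
Tax on buyers shifts demand to D = 818.5 − 3(P + 56) = 650.5 - 3P.
650.5 - 3P = -346.5 + 7P gives seller price Ps = 99.7; buyers pay Pb = 99.7 + 56 = 155.7.
New quantity: Q = 818.5 − 3(155.7) = 351.4.
Buyer burden = 155.7 − 116.5 = 39.2; seller burden = 116.5 − 99.7 = 16.8.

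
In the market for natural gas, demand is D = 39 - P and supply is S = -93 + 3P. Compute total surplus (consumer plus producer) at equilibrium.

Equilibrium: 39 - P = -93 + 3P gives P* = 33, Q* = 6.
Demand choke price: P = 39; supply starts at P = 31.
CS = ½(39 − 33)(6) = 18; PS = ½(33 − 31)(6) = 6.

Total surplus = 24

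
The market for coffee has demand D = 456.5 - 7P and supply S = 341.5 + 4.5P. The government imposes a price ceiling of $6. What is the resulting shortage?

Shortage = 46

Equilibrium price would be P* = 10, so the ceiling at 6 binds.
At P = 6: D = 456.5 − 7(6) = 414.5, S = 341.5 + 4.5(6) = 368.5.
Shortage = 414.5 − 368.5 = 46.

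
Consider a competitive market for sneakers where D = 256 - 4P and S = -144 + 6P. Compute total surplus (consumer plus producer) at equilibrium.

Equilibrium: 256 - 4P = -144 + 6P gives P* = 40, Q* = 96.
Demand choke price: P = 64; supply starts at P = 24.
CS = ½(64 − 40)(96) = 1152; PS = ½(40 − 24)(96) = 768.

Total surplus = 1920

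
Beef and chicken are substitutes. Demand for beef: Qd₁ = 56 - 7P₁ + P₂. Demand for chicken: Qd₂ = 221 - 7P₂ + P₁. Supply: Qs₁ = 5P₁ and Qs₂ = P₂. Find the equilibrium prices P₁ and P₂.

Market 1: 56 - 7P₁ + P₂ = 5P₁ → 12P₁ - P₂ = 56.
Market 2: 8P₂ - P₁ = 221.
Eliminating P₂: 8×(1) + 1×(2) gives 95P₁ = 669, so P₁ = 669/95.
Back-substitute into (2): P₂ = (221 + 1×669/95) / 8 = 2708/95.

P₁ = 669/95, P₂ = 2708/95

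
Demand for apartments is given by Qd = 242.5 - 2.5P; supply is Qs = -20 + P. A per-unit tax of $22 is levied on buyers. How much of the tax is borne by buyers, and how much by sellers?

Buyers bear 44/7, sellers bear 110/7

Pre-tax equilibrium: P* = 75, Q* = 55.
Tax on buyers shifts demand to Qd = 242.5 − 2.5(P + 22) = 187.5 - 2.5P.
187.5 - 2.5P = -20 + P gives seller price Ps = 415/7; buyers pay Pb = 415/7 + 22 = 569/7.
New quantity: Q = 242.5 − 2.5(569/7) = 275/7.
Buyer burden = 569/7 − 75 = 44/7; seller burden = 75 − 415/7 = 110/7.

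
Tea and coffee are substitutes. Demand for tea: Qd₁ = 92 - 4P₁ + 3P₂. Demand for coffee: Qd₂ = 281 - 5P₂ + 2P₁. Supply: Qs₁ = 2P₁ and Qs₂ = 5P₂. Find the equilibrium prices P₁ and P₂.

Market 1: 92 - 4P₁ + 3P₂ = 2P₁ → 6P₁ - 3P₂ = 92.
Market 2: 10P₂ - 2P₁ = 281.
Eliminating P₂: 10×(1) + 3×(2) gives 54P₁ = 1763, so P₁ = 1763/54.
Back-substitute into (2): P₂ = (281 + 2×1763/54) / 10 = 935/27.

P₁ = 1763/54, P₂ = 935/27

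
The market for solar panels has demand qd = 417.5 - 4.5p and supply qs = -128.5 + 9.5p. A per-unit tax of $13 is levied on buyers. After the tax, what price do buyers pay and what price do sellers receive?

Buyers pay 1339/28, sellers receive 975/28

Pre-tax equilibrium: p* = 39, q* = 242.
Tax on buyers shifts demand to qd = 417.5 − 4.5(p + 13) = 359 - 4.5p.
359 - 4.5p = -128.5 + 9.5p gives seller price ps = 975/28; buyers pay pb = 975/28 + 13 = 1339/28.
New quantity: q = 417.5 − 4.5(1339/28) = 11329/56.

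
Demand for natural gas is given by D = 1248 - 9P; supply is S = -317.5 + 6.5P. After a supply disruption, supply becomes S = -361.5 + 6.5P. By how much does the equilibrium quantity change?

ΔQ = -792/31

Original equilibrium: P* = 101, Q* = 339.
New equilibrium: 1248 - 9P = -361.5 + 6.5P, so 1609.5 = 15.5P and P' = 3219/31; Q' = 1248 − 9(3219/31) = 9717/31.
Change in quantity: 9717/31 − 339 = -792/31.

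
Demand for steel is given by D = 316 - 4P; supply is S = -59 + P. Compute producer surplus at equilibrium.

Equilibrium: 316 - 4P = -59 + P gives P* = 75, Q* = 16.
Supply starts at P = 59 (where S = 0).
PS = ½(75 − 59)(16) = 128.

Producer surplus = 128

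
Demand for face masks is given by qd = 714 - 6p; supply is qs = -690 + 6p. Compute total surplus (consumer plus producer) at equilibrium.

Total surplus = 24

Equilibrium: 714 - 6p = -690 + 6p gives p* = 117, q* = 12.
Demand choke price: p = 119; supply starts at p = 115.
CS = ½(119 − 117)(12) = 12; PS = ½(117 − 115)(12) = 12.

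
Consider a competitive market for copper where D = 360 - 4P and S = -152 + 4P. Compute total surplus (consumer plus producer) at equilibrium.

Total surplus = 2704

Equilibrium: 360 - 4P = -152 + 4P gives P* = 64, Q* = 104.
Demand choke price: P = 90; supply starts at P = 38.
CS = ½(90 − 64)(104) = 1352; PS = ½(64 − 38)(104) = 1352.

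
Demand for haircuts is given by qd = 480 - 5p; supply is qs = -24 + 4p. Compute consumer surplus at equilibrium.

Consumer surplus = 4000

Equilibrium: 480 - 5p = -24 + 4p gives p* = 56, q* = 200.
Demand choke price (qd = 0): p = 96.
CS = ½(96 − 56)(200) = 4000.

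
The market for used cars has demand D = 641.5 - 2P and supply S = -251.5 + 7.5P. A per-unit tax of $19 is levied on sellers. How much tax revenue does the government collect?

Pre-tax equilibrium: P* = 94, Q* = 453.5.
Tax on sellers shifts supply to S = -251.5 + 7.5(P − 19) = -394 + 7.5P.
641.5 - 2P = -394 + 7.5P gives buyer price Pb = 109; sellers receive Ps = 109 − 19 = 90.
New quantity: Q = 641.5 − 2(109) = 423.5.
Revenue = 19 × 423.5 = 8046.5.

Tax revenue = 8046.5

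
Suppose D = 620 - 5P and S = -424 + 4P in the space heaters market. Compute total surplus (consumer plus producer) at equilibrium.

Total surplus = 360

Equilibrium: 620 - 5P = -424 + 4P gives P* = 116, Q* = 40.
Demand choke price: P = 124; supply starts at P = 106.
CS = ½(124 − 116)(40) = 160; PS = ½(116 − 106)(40) = 200.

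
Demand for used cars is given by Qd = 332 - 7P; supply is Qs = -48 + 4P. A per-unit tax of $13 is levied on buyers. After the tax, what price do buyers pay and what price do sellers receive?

Buyers pay 432/11, sellers receive 289/11

Pre-tax equilibrium: P* = 380/11, Q* = 992/11.
Tax on buyers shifts demand to Qd = 332 − 7(P + 13) = 241 - 7P.
241 - 7P = -48 + 4P gives seller price Ps = 289/11; buyers pay Pb = 289/11 + 13 = 432/11.
New quantity: Q = 332 − 7(432/11) = 628/11.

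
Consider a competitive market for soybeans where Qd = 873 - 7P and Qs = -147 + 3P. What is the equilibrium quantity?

Q* = 159

Set Qd = Qs: 873 - 7P = -147 + 3P.
1020 = 10P, so P* = 102.
Q* = 873 − 7(102) = 159.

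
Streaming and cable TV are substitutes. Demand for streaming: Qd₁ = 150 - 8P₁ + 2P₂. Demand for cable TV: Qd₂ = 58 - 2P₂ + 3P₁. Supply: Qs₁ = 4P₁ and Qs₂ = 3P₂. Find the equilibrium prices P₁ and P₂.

Market 1: 150 - 8P₁ + 2P₂ = 4P₁ → 12P₁ - 2P₂ = 150.
Market 2: 5P₂ - 3P₁ = 58.
Eliminating P₂: 5×(1) + 2×(2) gives 54P₁ = 866, so P₁ = 433/27.
Back-substitute into (2): P₂ = (58 + 3×433/27) / 5 = 191/9.

P₁ = 433/27, P₂ = 191/9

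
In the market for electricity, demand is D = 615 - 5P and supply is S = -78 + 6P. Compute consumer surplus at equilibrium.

Equilibrium: 615 - 5P = -78 + 6P gives P* = 63, Q* = 300.
Demand choke price (D = 0): P = 123.
CS = ½(123 − 63)(300) = 9000.

Consumer surplus = 9000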